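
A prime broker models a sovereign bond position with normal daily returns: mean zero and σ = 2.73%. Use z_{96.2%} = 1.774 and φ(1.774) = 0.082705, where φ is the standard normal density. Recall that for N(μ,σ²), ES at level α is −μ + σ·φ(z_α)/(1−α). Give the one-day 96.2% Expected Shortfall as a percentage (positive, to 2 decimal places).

Tail multiplier: φ(z)/(1−α) = 0.082705 / 0.038 = 2.176.
ES = 2.73% × 2.176 = 5.940%.

5.94%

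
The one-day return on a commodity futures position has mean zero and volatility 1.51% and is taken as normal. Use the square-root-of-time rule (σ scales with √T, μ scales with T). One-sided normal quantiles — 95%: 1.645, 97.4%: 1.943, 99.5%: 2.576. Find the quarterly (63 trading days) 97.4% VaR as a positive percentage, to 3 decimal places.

23.287%

σ_{63d} = 1.51% × √63 = 11.985%.
VaR = 1.943 × 11.985% = 23.287%.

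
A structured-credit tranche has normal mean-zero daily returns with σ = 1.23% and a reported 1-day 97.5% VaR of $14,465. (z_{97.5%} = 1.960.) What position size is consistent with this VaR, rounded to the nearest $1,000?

VaR as a fraction of value: z·σ = 1.960 × 1.23% = 2.4108%.
Position = $14,465 / 0.024108 = $600,008.

$600,000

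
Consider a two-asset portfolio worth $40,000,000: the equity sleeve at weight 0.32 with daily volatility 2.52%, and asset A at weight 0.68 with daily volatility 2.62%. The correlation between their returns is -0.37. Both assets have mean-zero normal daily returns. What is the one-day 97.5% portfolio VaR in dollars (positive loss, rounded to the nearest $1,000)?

σ_p² = 0.32²·2.52² + 0.68²·2.62² + 2·-0.37·0.32·0.68·2.52·2.62 = 2.7612 (%²).
σ_p = √2.7612 = 1.662%.
At 97.5%, z = 1.960.
VaR = 1.960 × 1.662% = 3.258%; on $40,000,000 that is $1,303,200.

$1,303,000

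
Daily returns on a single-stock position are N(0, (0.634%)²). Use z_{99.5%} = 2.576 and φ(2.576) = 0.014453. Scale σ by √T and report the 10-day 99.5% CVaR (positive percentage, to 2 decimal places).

5.80%

σ_{10d} = 0.634% × √10 = 2.005%.
ES multiplier = φ(z)/(1−α) = 0.014453/0.005 = 2.891.
ES = 2.005% × 2.891 = 5.796%.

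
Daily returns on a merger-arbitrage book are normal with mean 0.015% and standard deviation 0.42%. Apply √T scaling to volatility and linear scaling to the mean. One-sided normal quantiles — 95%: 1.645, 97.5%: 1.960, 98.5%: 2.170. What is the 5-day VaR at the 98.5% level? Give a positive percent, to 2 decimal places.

σ_{5d} = 0.42% × √5 = 0.939%; μ_{5d} = 5 × 0.015% = 0.075%.
VaR = −(0.075%) + 2.170 × 0.939% = 1.963%.

1.96%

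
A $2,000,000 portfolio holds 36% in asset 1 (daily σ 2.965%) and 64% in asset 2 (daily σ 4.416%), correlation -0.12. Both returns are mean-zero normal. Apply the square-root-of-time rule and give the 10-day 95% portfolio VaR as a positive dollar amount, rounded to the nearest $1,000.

σ_p = √(0.36²·2.965² + 0.64²·4.416² + 2·-0.12·0.36·0.64·2.965·4.416) = 2.899%.
σ_{10d} = 2.899% × √10 = 9.167%.
z(95%) = 1.645.
VaR = 1.645 × 9.167% = 15.080%; on $2,000,000 that is $301,600.

$302,000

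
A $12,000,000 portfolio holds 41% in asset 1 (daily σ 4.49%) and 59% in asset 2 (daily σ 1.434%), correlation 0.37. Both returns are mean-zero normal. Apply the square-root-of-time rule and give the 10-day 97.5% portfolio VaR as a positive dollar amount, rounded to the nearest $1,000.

$1,705,000

σ_p = √(0.41²·4.49² + 0.59²·1.434² + 2·0.37·0.41·0.59·4.49·1.434) = 2.293%.
σ_{10d} = 2.293% × √10 = 7.251%.
z(97.5%) = 1.960.
VaR = 1.960 × 7.251% = 14.212%; on $12,000,000 that is $1,705,440.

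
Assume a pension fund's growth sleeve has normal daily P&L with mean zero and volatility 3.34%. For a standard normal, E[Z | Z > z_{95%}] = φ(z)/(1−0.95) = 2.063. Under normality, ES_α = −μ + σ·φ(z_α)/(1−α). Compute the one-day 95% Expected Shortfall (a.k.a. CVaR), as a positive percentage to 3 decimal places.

ES = 3.34% × 2.063 = 6.890%.

6.890%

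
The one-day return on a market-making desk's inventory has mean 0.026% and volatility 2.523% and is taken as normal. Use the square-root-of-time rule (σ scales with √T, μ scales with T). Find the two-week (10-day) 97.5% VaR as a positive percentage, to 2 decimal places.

15.38%

At 97.5%, z = 1.960.
σ_{10d} = 2.523% × √10 = 7.978%; μ_{10d} = 10 × 0.026% = 0.260%.
VaR = −(0.260%) + 1.960 × 7.978% = 15.377%.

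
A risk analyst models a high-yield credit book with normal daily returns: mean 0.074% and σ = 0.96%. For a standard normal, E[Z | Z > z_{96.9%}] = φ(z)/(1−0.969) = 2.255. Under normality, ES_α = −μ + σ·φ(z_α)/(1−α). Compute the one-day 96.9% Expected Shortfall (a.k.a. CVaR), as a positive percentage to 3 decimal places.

ES = −(0.074%) + 0.96% × 2.255 = 2.091%.

2.091%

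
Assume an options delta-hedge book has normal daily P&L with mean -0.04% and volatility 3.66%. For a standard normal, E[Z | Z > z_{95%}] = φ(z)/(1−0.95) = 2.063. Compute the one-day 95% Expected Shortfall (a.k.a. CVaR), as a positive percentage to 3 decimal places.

7.591%

ES = −(-0.04%) + 3.66% × 2.063 = 7.591%.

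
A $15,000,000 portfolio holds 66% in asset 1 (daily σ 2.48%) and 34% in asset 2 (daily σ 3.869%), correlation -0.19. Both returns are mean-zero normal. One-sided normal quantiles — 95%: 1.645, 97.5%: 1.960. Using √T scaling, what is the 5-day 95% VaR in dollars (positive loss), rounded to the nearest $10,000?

$1,050,000

σ_p = √(0.66²·2.48² + 0.34²·3.869² + 2·-0.19·0.66·0.34·2.48·3.869) = 1.895%.
σ_{5d} = 1.895% × √5 = 4.237%.
VaR = 1.645 × 4.237% = 6.970%; on $15,000,000 that is $1,045,500.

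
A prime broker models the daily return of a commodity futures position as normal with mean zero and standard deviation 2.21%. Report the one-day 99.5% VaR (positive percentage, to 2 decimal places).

5.69%

At 99.5% one-sided, z = 2.576.
VaR = z·σ = 2.576 × 2.21% = 5.693%.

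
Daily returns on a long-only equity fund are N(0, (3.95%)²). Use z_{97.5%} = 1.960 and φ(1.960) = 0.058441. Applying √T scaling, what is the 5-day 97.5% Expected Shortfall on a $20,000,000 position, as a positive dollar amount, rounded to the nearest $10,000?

σ_{5d} = 3.95% × √5 = 8.832%.
ES multiplier = φ(z)/(1−α) = 0.058441/0.025 = 2.338.
ES = 8.832% × 2.338 = 20.649%; on $20,000,000: $4,129,800.

$4,130,000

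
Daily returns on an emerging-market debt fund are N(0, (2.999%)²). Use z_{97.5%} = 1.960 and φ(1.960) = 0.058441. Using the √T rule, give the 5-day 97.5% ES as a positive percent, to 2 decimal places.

σ_{5d} = 2.999% × √5 = 6.706%.
ES multiplier = φ(z)/(1−α) = 0.058441/0.025 = 2.338.
ES = 6.706% × 2.338 = 15.679%.

15.68%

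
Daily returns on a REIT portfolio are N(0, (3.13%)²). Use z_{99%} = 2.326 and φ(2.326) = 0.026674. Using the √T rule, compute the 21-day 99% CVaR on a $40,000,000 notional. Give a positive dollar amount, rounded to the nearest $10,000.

$15,300,000

σ_{21d} = 3.13% × √21 = 14.343%.
ES multiplier = φ(z)/(1−α) = 0.026674/0.01 = 2.667.
ES = 14.343% × 2.667 = 38.253%; on $40,000,000: $15,301,200.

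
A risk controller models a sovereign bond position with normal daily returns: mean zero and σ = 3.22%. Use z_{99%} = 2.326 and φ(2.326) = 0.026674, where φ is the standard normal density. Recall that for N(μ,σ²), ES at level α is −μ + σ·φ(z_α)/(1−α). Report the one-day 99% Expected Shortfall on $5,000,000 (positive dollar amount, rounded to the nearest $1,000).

Tail multiplier: φ(z)/(1−α) = 0.026674 / 0.01 = 2.667.
ES = 3.22% × 2.667 = 8.588%.
On $5,000,000: 0.08588 × $5,000,000 = $429,400.

$429,000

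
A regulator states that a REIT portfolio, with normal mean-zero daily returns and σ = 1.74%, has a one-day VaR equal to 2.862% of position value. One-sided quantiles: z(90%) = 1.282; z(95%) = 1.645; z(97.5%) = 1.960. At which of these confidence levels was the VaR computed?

Implied z = VaR/σ = 2.862 / 1.74 = 1.645.
This matches z(95%) = 1.645.

95%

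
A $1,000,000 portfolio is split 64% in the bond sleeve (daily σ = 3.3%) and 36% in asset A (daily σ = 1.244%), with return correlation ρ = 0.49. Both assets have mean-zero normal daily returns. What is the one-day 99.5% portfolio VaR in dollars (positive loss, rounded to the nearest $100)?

σ_p² = 0.64²·3.3² + 0.36²·1.244² + 2·0.49·0.64·0.36·3.3·1.244 = 5.5880 (%²).
σ_p = √5.5880 = 2.364%.
At 99.5%, z = 2.576.
VaR = 2.576 × 2.364% = 6.090%; on $1,000,000 that is $60,900.

$60,900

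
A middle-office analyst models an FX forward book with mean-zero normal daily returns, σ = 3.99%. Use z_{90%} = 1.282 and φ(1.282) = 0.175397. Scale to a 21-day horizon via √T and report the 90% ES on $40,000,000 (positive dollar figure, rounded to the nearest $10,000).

$12,830,000

σ_{21d} = 3.99% × √21 = 18.284%.
ES multiplier = φ(z)/(1−α) = 0.175397/0.1 = 1.754.
ES = 18.284% × 1.754 = 32.070%; on $40,000,000: $12,828,000.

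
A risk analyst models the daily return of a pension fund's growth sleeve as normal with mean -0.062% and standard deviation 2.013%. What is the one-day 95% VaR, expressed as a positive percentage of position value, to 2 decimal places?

At 95% one-sided, z = 1.645.
VaR = −μ + z·σ = −(-0.062%) + 1.645 × 2.013% = 3.373%.

3.37%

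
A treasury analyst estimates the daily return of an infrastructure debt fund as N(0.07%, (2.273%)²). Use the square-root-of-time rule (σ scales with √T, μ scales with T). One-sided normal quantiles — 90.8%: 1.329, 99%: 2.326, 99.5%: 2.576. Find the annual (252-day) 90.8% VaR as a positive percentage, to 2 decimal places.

σ_{252d} = 2.273% × √252 = 36.083%; μ_{252d} = 252 × 0.07% = 17.640%.
VaR = −(17.640%) + 1.329 × 36.083% = 30.314%.

30.31%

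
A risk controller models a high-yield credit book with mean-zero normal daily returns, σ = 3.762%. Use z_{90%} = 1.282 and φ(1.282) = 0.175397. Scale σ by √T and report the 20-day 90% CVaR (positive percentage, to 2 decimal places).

σ_{20d} = 3.762% × √20 = 16.824%.
ES multiplier = φ(z)/(1−α) = 0.175397/0.1 = 1.754.
ES = 16.824% × 1.754 = 29.509%.

29.51%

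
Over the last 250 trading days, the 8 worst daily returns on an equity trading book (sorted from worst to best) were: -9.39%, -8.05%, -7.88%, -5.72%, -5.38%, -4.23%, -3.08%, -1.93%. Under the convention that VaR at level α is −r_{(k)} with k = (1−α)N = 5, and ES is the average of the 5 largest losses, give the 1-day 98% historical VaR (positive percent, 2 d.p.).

k = 5; the 5th lowest return is -5.38%, so VaR = 5.38%.

5.38%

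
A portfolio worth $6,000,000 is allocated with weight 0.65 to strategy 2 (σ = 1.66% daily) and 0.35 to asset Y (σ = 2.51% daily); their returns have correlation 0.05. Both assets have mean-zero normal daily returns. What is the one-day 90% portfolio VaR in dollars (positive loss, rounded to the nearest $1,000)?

$110,000

σ_p² = 0.65²·1.66² + 0.35²·2.51² + 2·0.05·0.65·0.35·1.66·2.51 = 2.0308 (%²).
σ_p = √2.0308 = 1.425%.
At 90%, z = 1.282.
VaR = 1.282 × 1.425% = 1.827%; on $6,000,000 that is $109,620.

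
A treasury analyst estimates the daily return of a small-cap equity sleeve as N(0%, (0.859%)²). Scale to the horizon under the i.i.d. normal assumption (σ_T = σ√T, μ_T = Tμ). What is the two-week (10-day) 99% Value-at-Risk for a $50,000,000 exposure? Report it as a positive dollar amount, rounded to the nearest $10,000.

$3,160,000

At 99%, z = 2.326.
σ_{10d} = 0.859% × √10 = 2.716%.
VaR = 2.326 × 2.716% = 6.317%.
On $50,000,000: 0.06317 × $50,000,000 = $3,158,500.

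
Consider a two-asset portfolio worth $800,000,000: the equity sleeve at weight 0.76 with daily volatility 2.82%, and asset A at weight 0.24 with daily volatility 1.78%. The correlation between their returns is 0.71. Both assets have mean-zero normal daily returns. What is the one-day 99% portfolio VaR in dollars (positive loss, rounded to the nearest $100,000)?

$45,900,000

σ_p² = 0.76²·2.82² + 0.24²·1.78² + 2·0.71·0.76·0.24·2.82·1.78 = 6.0759 (%²).
σ_p = √6.0759 = 2.465%.
At 99%, z = 2.326.
VaR = 2.326 × 2.465% = 5.734%; on $800,000,000 that is $45,872,000.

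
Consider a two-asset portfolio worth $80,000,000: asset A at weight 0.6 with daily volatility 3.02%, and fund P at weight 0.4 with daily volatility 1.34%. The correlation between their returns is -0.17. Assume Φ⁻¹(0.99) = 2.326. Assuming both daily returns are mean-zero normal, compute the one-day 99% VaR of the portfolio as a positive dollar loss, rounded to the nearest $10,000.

σ_p² = 0.6²·3.02² + 0.4²·1.34² + 2·-0.17·0.6·0.4·3.02·1.34 = 3.2404 (%²).
σ_p = √3.2404 = 1.800%.
VaR = 2.326 × 1.800% = 4.187%; on $80,000,000 that is $3,349,600.

$3,350,000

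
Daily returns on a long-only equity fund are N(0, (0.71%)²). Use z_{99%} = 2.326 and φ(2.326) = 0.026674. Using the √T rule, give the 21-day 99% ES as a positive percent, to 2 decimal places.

σ_{21d} = 0.71% × √21 = 3.254%.
ES multiplier = φ(z)/(1−α) = 0.026674/0.01 = 2.667.
ES = 3.254% × 2.667 = 8.678%.

8.68%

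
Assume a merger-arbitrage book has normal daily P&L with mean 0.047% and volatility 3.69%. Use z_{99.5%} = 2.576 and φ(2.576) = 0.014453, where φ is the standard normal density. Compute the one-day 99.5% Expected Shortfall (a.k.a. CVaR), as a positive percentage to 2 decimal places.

10.62%

Tail multiplier: φ(z)/(1−α) = 0.014453 / 0.005 = 2.891.
ES = −(0.047%) + 3.69% × 2.891 = 10.621%.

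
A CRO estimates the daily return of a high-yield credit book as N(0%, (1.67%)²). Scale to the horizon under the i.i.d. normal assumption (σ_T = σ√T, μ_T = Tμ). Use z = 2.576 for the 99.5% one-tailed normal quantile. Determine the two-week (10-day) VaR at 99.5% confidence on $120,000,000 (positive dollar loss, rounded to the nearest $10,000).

$16,320,000

σ_{10d} = 1.67% × √10 = 5.281%.
VaR = 2.576 × 5.281% = 13.604%.
On $120,000,000: 0.13604 × $120,000,000 = $16,324,800.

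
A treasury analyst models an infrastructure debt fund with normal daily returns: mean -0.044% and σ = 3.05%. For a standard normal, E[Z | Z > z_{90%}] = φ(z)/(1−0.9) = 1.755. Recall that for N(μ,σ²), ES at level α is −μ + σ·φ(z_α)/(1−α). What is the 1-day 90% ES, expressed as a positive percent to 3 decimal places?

ES = −(-0.044%) + 3.05% × 1.755 = 5.397%.

5.397%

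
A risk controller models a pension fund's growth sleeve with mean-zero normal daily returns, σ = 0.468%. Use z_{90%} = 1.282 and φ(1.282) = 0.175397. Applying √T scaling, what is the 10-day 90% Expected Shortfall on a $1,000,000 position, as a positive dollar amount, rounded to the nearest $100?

σ_{10d} = 0.468% × √10 = 1.480%.
ES multiplier = φ(z)/(1−α) = 0.175397/0.1 = 1.754.
ES = 1.480% × 1.754 = 2.596%; on $1,000,000: $25,960.

$26,000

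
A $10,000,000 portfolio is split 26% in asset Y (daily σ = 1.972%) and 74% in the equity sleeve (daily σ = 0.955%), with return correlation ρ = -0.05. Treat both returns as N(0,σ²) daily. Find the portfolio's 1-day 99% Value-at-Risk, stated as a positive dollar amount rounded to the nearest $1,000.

$198,000

σ_p² = 0.26²·1.972² + 0.74²·0.955² + 2·-0.05·0.26·0.74·1.972·0.955 = 0.7261 (%²).
σ_p = √0.7261 = 0.852%.
At 99%, z = 2.326.
VaR = 2.326 × 0.852% = 1.982%; on $10,000,000 that is $198,200.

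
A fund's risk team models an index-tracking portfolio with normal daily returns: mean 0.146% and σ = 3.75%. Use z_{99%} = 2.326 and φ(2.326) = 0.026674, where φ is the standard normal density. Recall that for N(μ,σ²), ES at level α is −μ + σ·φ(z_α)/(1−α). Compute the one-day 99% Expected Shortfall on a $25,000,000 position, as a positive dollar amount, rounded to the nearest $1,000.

$2,464,000

Tail multiplier: φ(z)/(1−α) = 0.026674 / 0.01 = 2.667.
ES = −(0.146%) + 3.75% × 2.667 = 9.855%.
On $25,000,000: 0.09855 × $25,000,000 = $2,463,750.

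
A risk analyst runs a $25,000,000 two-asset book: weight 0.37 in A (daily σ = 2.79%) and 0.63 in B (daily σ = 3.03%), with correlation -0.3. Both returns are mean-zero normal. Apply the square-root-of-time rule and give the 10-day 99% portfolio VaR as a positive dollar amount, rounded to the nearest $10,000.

$3,450,000

σ_p = √(0.37²·2.79² + 0.63²·3.03² + 2·-0.3·0.37·0.63·2.79·3.03) = 1.878%.
σ_{10d} = 1.878% × √10 = 5.939%.
z(99%) = 2.326.
VaR = 2.326 × 5.939% = 13.814%; on $25,000,000 that is $3,453,500.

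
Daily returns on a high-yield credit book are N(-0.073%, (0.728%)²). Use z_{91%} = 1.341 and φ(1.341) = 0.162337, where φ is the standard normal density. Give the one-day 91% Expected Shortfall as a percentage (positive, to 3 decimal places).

Tail multiplier: φ(z)/(1−α) = 0.162337 / 0.09 = 1.804.
ES = −(-0.073%) + 0.728% × 1.804 = 1.386%.

1.386%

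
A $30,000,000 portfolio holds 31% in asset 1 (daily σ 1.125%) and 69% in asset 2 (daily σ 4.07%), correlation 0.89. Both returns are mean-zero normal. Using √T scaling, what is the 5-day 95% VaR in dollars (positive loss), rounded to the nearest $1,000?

$3,446,000

σ_p = √(0.31²·1.125² + 0.69²·4.07² + 2·0.89·0.31·0.69·1.125·4.07) = 3.123%.
σ_{5d} = 3.123% × √5 = 6.983%.
z(95%) = 1.645.
VaR = 1.645 × 6.983% = 11.487%; on $30,000,000 that is $3,446,100.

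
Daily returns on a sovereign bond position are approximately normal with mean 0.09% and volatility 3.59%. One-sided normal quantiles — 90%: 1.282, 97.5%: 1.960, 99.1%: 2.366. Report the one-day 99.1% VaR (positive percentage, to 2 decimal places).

8.40%

VaR = −μ + z·σ = −(0.09%) + 2.366 × 3.59% = 8.404%.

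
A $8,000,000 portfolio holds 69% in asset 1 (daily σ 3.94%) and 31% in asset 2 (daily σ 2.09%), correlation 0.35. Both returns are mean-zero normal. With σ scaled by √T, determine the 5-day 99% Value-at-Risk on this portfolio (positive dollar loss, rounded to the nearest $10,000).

$1,250,000

σ_p = √(0.69²·3.94² + 0.31²·2.09² + 2·0.35·0.69·0.31·3.94·2.09) = 3.007%.
σ_{5d} = 3.007% × √5 = 6.724%.
z(99%) = 2.326.
VaR = 2.326 × 6.724% = 15.640%; on $8,000,000 that is $1,251,200.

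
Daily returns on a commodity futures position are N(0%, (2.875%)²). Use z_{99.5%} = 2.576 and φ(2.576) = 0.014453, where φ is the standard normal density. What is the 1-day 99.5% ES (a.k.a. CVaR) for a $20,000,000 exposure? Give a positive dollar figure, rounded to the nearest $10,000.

Tail multiplier: φ(z)/(1−α) = 0.014453 / 0.005 = 2.891.
ES = 2.875% × 2.891 = 8.312%.
On $20,000,000: 0.08312 × $20,000,000 = $1,662,400.

$1,660,000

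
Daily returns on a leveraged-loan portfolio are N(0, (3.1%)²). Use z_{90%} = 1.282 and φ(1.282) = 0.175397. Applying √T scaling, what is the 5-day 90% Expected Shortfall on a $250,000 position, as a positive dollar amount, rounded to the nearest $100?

σ_{5d} = 3.1% × √5 = 6.932%.
ES multiplier = φ(z)/(1−α) = 0.175397/0.1 = 1.754.
ES = 6.932% × 1.754 = 12.159%; on $250,000: $30,398.

$30,400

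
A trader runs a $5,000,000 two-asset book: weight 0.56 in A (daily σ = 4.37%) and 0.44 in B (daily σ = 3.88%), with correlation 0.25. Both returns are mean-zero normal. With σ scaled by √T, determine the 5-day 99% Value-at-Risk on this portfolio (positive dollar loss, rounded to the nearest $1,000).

$862,000

σ_p = √(0.56²·4.37² + 0.44²·3.88² + 2·0.25·0.56·0.44·4.37·3.88) = 3.315%.
σ_{5d} = 3.315% × √5 = 7.413%.
z(99%) = 2.326.
VaR = 2.326 × 7.413% = 17.243%; on $5,000,000 that is $862,150.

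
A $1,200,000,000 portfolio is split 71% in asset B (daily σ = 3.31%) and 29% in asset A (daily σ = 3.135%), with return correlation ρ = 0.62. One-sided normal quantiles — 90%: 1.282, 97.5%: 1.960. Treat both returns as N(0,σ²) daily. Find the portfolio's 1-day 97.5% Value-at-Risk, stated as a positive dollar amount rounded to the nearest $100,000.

σ_p² = 0.71²·3.31² + 0.29²·3.135² + 2·0.62·0.71·0.29·3.31·3.135 = 8.9989 (%²).
σ_p = √8.9989 = 3.000%.
VaR = 1.960 × 3.000% = 5.880%; on $1,200,000,000 that is $70,560,000.

$70,600,000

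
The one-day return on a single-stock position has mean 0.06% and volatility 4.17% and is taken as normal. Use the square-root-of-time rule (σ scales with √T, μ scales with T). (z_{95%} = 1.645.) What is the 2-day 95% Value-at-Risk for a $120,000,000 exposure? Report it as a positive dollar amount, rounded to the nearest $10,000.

$11,500,000

σ_{2d} = 4.17% × √2 = 5.897%; μ_{2d} = 2 × 0.06% = 0.120%.
VaR = −(0.120%) + 1.645 × 5.897% = 9.581%.
On $120,000,000: 0.09581 × $120,000,000 = $11,497,200.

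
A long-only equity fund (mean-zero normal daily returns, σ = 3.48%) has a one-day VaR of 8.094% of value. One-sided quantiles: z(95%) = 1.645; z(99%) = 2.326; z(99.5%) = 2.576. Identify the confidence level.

Implied z = VaR/σ = 8.094 / 3.48 = 2.326.
This matches z(99%) = 2.326.

99%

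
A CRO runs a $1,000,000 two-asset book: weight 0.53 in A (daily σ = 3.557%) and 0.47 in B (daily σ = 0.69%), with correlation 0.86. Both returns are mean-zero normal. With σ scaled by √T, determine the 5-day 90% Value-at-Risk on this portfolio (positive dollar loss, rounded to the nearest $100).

σ_p = √(0.53²·3.557² + 0.47²·0.69² + 2·0.86·0.53·0.47·3.557·0.69) = 2.170%.
σ_{5d} = 2.170% × √5 = 4.852%.
z(90%) = 1.282.
VaR = 1.282 × 4.852% = 6.220%; on $1,000,000 that is $62,200.

$62,200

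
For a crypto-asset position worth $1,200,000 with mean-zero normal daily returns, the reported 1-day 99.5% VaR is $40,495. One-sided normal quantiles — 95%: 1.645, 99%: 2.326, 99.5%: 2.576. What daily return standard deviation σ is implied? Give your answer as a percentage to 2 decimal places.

VaR as a fraction: $40,495 / $1,200,000 = 3.375%.
σ = VaR / z = 3.375% / 2.576 = 1.310%.

1.31%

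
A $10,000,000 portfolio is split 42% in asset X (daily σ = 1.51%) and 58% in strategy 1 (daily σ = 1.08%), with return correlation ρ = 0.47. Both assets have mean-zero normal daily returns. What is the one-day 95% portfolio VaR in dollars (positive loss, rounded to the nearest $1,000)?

σ_p² = 0.42²·1.51² + 0.58²·1.08² + 2·0.47·0.42·0.58·1.51·1.08 = 1.1680 (%²).
σ_p = √1.1680 = 1.081%.
At 95%, z = 1.645.
VaR = 1.645 × 1.081% = 1.778%; on $10,000,000 that is $177,800.

$178,000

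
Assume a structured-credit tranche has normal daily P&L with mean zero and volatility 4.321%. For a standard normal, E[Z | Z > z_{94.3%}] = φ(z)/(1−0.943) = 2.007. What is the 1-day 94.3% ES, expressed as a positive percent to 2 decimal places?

8.67%

ES = 4.321% × 2.007 = 8.672%.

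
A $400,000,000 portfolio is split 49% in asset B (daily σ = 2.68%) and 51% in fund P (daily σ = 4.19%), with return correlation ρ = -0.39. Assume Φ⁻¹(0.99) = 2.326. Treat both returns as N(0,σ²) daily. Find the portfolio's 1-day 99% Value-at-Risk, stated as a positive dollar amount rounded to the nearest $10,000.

σ_p² = 0.49²·2.68² + 0.51²·4.19² + 2·-0.39·0.49·0.51·2.68·4.19 = 4.1020 (%²).
σ_p = √4.1020 = 2.025%.
VaR = 2.326 × 2.025% = 4.710%; on $400,000,000 that is $18,840,000.

$18,840,000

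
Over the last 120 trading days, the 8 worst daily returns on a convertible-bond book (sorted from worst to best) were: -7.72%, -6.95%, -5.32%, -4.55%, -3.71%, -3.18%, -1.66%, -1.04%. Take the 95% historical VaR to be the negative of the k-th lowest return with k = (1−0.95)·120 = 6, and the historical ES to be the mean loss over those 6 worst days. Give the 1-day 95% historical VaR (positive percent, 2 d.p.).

k = 6; the 6th lowest return is -3.18%, so VaR = 3.18%.

3.18%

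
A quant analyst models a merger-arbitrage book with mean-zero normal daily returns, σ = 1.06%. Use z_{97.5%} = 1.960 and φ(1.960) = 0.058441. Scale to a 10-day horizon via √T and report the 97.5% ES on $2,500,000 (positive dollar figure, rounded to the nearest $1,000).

$196,000

σ_{10d} = 1.06% × √10 = 3.352%.
ES multiplier = φ(z)/(1−α) = 0.058441/0.025 = 2.338.
ES = 3.352% × 2.338 = 7.837%; on $2,500,000: $195,925.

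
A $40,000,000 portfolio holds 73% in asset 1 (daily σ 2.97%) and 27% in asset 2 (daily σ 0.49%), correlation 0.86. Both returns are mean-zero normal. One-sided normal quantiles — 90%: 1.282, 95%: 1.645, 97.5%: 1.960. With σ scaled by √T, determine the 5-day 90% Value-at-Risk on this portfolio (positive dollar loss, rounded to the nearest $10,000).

$2,620,000

σ_p = √(0.73²·2.97² + 0.27²·0.49² + 2·0.86·0.73·0.27·2.97·0.49) = 2.283%.
σ_{5d} = 2.283% × √5 = 5.105%.
VaR = 1.282 × 5.105% = 6.545%; on $40,000,000 that is $2,618,000.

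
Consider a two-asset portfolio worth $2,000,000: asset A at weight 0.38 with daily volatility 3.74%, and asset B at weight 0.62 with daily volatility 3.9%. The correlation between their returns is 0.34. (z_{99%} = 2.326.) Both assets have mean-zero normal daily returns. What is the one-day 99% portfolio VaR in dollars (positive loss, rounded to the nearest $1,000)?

$149,000

σ_p² = 0.38²·3.74² + 0.62²·3.9² + 2·0.34·0.38·0.62·3.74·3.9 = 10.2033 (%²).
σ_p = √10.2033 = 3.194%.
VaR = 2.326 × 3.194% = 7.429%; on $2,000,000 that is $148,580.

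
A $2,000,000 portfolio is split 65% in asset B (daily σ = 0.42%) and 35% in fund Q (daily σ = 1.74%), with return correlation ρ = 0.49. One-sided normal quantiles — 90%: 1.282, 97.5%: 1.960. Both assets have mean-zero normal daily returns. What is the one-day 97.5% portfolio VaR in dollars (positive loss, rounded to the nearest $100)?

$30,600

σ_p² = 0.65²·0.42² + 0.35²·1.74² + 2·0.49·0.65·0.35·0.42·1.74 = 0.6083 (%²).
σ_p = √0.6083 = 0.780%.
VaR = 1.960 × 0.780% = 1.529%; on $2,000,000 that is $30,580.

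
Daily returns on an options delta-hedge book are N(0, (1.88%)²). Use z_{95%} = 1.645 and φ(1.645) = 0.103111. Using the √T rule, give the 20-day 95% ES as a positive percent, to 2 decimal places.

17.34%

σ_{20d} = 1.88% × √20 = 8.408%.
ES multiplier = φ(z)/(1−α) = 0.103111/0.05 = 2.062.
ES = 8.408% × 2.062 = 17.337%.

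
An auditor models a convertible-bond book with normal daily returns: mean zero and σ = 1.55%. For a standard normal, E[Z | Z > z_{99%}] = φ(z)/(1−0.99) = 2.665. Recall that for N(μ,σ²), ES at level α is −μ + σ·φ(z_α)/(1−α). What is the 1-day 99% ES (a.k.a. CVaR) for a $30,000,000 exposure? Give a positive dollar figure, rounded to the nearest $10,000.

$1,240,000

ES = 1.55% × 2.665 = 4.131%.
On $30,000,000: 0.04131 × $30,000,000 = $1,239,300.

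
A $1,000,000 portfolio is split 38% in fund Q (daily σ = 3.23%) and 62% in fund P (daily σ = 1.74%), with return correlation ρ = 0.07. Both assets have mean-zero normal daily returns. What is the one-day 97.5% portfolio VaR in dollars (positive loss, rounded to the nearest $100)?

σ_p² = 0.38²·3.23² + 0.62²·1.74² + 2·0.07·0.38·0.62·3.23·1.74 = 2.8557 (%²).
σ_p = √2.8557 = 1.690%.
At 97.5%, z = 1.960.
VaR = 1.960 × 1.690% = 3.312%; on $1,000,000 that is $33,120.

$33,100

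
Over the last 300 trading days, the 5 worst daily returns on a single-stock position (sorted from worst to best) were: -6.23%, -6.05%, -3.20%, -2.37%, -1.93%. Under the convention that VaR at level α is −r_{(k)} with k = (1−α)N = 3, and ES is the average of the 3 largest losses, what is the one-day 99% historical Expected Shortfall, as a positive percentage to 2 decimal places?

5.16%

The 3 worst returns sum to -15.48%.
ES = −(-15.48%) / 3 = 5.16%.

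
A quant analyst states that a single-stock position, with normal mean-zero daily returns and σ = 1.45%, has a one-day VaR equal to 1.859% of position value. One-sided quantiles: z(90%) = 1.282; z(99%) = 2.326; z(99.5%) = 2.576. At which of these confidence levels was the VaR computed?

Implied z = VaR/σ = 1.859 / 1.45 = 1.282.
This matches z(90%) = 1.282.

90%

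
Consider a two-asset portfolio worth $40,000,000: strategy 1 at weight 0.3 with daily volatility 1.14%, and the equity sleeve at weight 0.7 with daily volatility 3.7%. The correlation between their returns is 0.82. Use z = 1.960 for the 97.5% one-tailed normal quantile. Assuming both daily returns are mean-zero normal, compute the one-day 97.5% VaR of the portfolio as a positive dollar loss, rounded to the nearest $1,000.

σ_p² = 0.3²·1.14² + 0.7²·3.7² + 2·0.82·0.3·0.7·1.14·3.7 = 8.2777 (%²).
σ_p = √8.2777 = 2.877%.
VaR = 1.960 × 2.877% = 5.639%; on $40,000,000 that is $2,255,600.

$2,256,000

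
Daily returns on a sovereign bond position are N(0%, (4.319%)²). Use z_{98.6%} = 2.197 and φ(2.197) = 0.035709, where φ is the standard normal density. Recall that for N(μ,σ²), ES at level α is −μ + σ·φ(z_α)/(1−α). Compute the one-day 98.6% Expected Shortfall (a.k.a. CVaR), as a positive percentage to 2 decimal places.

Tail multiplier: φ(z)/(1−α) = 0.035709 / 0.014 = 2.551.
ES = 4.319% × 2.551 = 11.018%.

11.02%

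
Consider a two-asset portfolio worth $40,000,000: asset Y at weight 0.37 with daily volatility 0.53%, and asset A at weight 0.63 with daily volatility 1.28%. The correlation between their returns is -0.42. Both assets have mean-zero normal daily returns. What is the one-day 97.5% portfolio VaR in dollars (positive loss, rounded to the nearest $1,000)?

$585,000

σ_p² = 0.37²·0.53² + 0.63²·1.28² + 2·-0.42·0.37·0.63·0.53·1.28 = 0.5559 (%²).
σ_p = √0.5559 = 0.746%.
At 97.5%, z = 1.960.
VaR = 1.960 × 0.746% = 1.462%; on $40,000,000 that is $584,800.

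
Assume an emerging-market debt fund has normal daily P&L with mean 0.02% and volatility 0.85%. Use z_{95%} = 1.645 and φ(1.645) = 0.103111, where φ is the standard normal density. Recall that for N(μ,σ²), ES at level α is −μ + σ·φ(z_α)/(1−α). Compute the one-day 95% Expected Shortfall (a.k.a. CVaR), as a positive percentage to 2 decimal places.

Tail multiplier: φ(z)/(1−α) = 0.103111 / 0.05 = 2.062.
ES = −(0.02%) + 0.85% × 2.062 = 1.733%.

1.73%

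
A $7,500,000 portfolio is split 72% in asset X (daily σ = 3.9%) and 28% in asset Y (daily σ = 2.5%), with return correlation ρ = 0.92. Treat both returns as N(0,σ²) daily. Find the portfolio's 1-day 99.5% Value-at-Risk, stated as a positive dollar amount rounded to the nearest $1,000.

σ_p² = 0.72²·3.9² + 0.28²·2.5² + 2·0.92·0.72·0.28·3.9·2.5 = 11.9916 (%²).
σ_p = √11.9916 = 3.463%.
At 99.5%, z = 2.576.
VaR = 2.576 × 3.463% = 8.921%; on $7,500,000 that is $669,075.

$669,000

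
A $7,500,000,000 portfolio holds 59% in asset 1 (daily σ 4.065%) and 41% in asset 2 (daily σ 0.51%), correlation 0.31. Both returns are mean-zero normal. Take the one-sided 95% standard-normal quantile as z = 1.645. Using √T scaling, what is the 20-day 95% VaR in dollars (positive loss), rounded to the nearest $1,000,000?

σ_p = √(0.59²·4.065² + 0.41²·0.51² + 2·0.31·0.59·0.41·4.065·0.51) = 2.471%.
σ_{20d} = 2.471% × √20 = 11.051%.
VaR = 1.645 × 11.051% = 18.179%; on $7,500,000,000 that is $1,363,425,000.

$1,363,000,000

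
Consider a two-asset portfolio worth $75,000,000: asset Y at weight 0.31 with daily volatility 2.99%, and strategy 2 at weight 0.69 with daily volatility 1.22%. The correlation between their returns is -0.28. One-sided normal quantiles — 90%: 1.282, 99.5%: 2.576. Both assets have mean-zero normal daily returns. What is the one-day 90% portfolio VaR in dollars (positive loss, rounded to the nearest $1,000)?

$1,022,000

σ_p² = 0.31²·2.99² + 0.69²·1.22² + 2·-0.28·0.31·0.69·2.99·1.22 = 1.1308 (%²).
σ_p = √1.1308 = 1.063%.
VaR = 1.282 × 1.063% = 1.363%; on $75,000,000 that is $1,022,250.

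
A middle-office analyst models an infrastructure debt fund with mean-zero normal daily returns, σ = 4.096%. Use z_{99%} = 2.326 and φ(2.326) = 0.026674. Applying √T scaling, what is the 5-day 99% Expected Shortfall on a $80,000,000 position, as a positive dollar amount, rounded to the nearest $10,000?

σ_{5d} = 4.096% × √5 = 9.159%.
ES multiplier = φ(z)/(1−α) = 0.026674/0.01 = 2.667.
ES = 9.159% × 2.667 = 24.427%; on $80,000,000: $19,541,600.

$19,540,000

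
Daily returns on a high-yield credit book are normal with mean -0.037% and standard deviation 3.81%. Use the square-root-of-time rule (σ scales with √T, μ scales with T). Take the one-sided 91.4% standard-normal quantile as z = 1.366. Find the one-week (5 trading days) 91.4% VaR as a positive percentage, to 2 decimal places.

11.82%

σ_{5d} = 3.81% × √5 = 8.519%; μ_{5d} = 5 × -0.037% = -0.185%.
VaR = −(-0.185%) + 1.366 × 8.519% = 11.822%.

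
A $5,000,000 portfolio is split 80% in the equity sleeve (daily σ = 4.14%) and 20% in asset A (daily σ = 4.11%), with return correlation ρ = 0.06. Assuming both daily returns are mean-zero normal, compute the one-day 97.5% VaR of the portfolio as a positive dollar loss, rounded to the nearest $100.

$339,100

σ_p² = 0.8²·4.14² + 0.2²·4.11² + 2·0.06·0.8·0.2·4.14·4.11 = 11.9717 (%²).
σ_p = √11.9717 = 3.460%.
At 97.5%, z = 1.960.
VaR = 1.960 × 3.460% = 6.782%; on $5,000,000 that is $339,100.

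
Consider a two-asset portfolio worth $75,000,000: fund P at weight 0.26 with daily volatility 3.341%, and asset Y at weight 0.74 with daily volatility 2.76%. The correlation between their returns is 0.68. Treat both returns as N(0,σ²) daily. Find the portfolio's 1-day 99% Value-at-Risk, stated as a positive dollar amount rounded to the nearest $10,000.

$4,730,000

σ_p² = 0.26²·3.341² + 0.74²·2.76² + 2·0.68·0.26·0.74·3.341·2.76 = 7.3388 (%²).
σ_p = √7.3388 = 2.709%.
At 99%, z = 2.326.
VaR = 2.326 × 2.709% = 6.301%; on $75,000,000 that is $4,725,750.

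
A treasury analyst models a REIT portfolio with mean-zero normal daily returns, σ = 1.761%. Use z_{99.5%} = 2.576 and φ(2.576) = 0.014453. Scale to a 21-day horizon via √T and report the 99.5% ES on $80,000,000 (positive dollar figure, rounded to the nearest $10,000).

σ_{21d} = 1.761% × √21 = 8.070%.
ES multiplier = φ(z)/(1−α) = 0.014453/0.005 = 2.891.
ES = 8.070% × 2.891 = 23.330%; on $80,000,000: $18,664,000.

$18,660,000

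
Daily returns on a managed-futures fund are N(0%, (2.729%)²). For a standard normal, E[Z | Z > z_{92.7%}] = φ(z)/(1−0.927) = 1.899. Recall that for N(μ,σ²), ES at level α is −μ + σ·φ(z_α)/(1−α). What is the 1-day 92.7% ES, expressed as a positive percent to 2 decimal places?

5.18%

ES = 2.729% × 1.899 = 5.182%.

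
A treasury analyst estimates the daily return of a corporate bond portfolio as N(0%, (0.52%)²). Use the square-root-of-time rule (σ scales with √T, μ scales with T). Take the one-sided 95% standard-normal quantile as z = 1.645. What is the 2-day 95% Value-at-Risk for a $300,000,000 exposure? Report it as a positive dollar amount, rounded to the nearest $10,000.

$3,630,000

σ_{2d} = 0.52% × √2 = 0.735%.
VaR = 1.645 × 0.735% = 1.209%.
On $300,000,000: 0.01209 × $300,000,000 = $3,627,000.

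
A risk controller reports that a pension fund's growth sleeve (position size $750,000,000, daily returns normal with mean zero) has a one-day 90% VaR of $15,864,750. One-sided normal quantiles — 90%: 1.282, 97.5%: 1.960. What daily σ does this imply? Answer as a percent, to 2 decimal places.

1.65%

VaR as a fraction: $15,864,750 / $750,000,000 = 2.115%.
σ = VaR / z = 2.115% / 1.282 = 1.650%.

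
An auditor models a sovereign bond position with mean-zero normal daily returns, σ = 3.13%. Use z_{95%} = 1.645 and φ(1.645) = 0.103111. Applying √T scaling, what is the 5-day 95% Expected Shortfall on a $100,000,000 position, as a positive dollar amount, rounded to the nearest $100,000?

$14,400,000

σ_{5d} = 3.13% × √5 = 6.999%.
ES multiplier = φ(z)/(1−α) = 0.103111/0.05 = 2.062.
ES = 6.999% × 2.062 = 14.432%; on $100,000,000: $14,432,000.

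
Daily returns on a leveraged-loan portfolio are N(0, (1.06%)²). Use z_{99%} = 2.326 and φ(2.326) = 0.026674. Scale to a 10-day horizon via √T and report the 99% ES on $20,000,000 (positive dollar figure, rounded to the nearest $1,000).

$1,788,000

σ_{10d} = 1.06% × √10 = 3.352%.
ES multiplier = φ(z)/(1−α) = 0.026674/0.01 = 2.667.
ES = 3.352% × 2.667 = 8.940%; on $20,000,000: $1,788,000.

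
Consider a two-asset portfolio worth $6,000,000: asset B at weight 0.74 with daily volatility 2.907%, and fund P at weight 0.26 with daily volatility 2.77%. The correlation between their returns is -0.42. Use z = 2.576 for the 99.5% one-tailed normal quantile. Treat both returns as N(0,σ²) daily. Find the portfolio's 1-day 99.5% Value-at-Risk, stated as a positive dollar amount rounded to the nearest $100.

σ_p² = 0.74²·2.907² + 0.26²·2.77² + 2·-0.42·0.74·0.26·2.907·2.77 = 3.8449 (%²).
σ_p = √3.8449 = 1.961%.
VaR = 2.576 × 1.961% = 5.052%; on $6,000,000 that is $303,120.

$303,100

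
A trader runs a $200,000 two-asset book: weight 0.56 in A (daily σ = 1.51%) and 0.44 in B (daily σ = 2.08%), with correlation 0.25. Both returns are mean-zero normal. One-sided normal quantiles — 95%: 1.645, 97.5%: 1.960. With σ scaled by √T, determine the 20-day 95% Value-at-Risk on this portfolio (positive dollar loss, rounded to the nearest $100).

$20,500

σ_p = √(0.56²·1.51² + 0.44²·2.08² + 2·0.25·0.56·0.44·1.51·2.08) = 1.393%.
σ_{20d} = 1.393% × √20 = 6.230%.
VaR = 1.645 × 6.230% = 10.248%; on $200,000 that is $20,496.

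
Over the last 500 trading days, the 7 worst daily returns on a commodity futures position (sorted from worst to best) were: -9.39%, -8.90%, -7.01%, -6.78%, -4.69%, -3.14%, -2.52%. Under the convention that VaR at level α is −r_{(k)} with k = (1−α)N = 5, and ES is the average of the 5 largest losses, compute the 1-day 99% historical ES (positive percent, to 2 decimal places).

7.35%

The 5 worst returns sum to -36.77%.
ES = −(-36.77%) / 5 = 7.354% ≈ 7.35%.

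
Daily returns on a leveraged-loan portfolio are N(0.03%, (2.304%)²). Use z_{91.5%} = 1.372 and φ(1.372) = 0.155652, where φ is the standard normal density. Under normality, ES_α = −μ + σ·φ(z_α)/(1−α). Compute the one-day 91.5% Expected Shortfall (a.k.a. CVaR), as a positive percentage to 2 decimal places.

4.19%

Tail multiplier: φ(z)/(1−α) = 0.155652 / 0.085 = 1.831.
ES = −(0.03%) + 2.304% × 1.831 = 4.189%.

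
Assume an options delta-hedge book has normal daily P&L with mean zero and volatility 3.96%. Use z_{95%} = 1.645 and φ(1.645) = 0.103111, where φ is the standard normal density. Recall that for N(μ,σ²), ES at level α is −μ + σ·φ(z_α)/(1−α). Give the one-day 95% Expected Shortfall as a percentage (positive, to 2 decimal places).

8.17%

Tail multiplier: φ(z)/(1−α) = 0.103111 / 0.05 = 2.062.
ES = 3.96% × 2.062 = 8.166%.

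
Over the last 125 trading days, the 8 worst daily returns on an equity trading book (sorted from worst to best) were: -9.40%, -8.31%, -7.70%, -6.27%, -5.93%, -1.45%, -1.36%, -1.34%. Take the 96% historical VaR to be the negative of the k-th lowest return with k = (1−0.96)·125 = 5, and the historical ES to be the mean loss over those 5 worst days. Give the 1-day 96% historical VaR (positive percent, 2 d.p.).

k = 5; the 5th lowest return is -5.93%, so VaR = 5.93%.

5.93%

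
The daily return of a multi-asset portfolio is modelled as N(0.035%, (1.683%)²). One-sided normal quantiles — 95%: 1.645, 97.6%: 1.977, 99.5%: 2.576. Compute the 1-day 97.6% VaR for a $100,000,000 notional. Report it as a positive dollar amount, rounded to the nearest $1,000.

$3,292,000

VaR = −μ + z·σ = −(0.035%) + 1.977 × 1.683% = 3.292%.
On $100,000,000: 0.03292 × $100,000,000 = $3,292,000.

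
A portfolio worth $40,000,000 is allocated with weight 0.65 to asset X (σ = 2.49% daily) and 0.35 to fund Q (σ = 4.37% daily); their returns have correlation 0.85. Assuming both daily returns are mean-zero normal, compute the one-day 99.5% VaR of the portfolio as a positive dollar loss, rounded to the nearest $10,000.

σ_p² = 0.65²·2.49² + 0.35²·4.37² + 2·0.85·0.65·0.35·2.49·4.37 = 9.1673 (%²).
σ_p = √9.1673 = 3.028%.
At 99.5%, z = 2.576.
VaR = 2.576 × 3.028% = 7.800%; on $40,000,000 that is $3,120,000.

$3,120,000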